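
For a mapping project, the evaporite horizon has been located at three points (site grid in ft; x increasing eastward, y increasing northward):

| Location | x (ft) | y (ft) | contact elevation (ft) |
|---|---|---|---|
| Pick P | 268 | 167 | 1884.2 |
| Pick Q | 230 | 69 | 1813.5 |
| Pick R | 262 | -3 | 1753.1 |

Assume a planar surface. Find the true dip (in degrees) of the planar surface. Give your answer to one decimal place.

38.3°

Two edge vectors: Pick P→Pick Q = (-38, -98, -70.7), Pick P→Pick R = (-6, -170, -131.1).
Normal n = (Pick P→Pick Q) × (Pick P→Pick R) = (828.8, -4557.6, 5872).
So ∂z/∂x = −n_x/n_z = −0.14114 and ∂z/∂y = −n_y/n_z = 0.77616.
Gradient magnitude |∇z| = √(a² + b²) = √(0.01992 + 0.60242) = 0.78889.
True dip = arctan(0.78889) = 38.3°, dipping toward S (azimuth ≈ 170°).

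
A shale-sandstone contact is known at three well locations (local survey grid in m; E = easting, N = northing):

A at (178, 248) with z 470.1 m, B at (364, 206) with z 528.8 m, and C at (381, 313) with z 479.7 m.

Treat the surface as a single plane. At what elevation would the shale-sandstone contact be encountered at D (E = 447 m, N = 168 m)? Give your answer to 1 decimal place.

Let the plane be z = a·E + b·N + c.
B−A: 186a − 42b = 58.7;  C−A: 203a + 65b = 9.6.
Solving gives a = 0.20463, b = −0.49139.
Then c = 470.1 − a·178 − b·248 = 555.54.
At (447, 168): z = 91.5 − 82.6 + 555.54 = 564.5 m.

564.5 m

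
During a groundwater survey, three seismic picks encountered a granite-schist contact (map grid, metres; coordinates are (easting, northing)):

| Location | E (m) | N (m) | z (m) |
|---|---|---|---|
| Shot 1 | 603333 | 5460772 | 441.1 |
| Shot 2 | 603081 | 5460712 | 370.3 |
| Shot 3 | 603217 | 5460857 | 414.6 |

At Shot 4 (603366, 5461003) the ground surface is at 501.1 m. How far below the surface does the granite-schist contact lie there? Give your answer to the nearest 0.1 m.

38.7 m

Two edge vectors: Shot 1→Shot 2 = (-252, -60, -70.8), Shot 1→Shot 3 = (-116, 85, -26.5).
Normal n = (Shot 1→Shot 2) × (Shot 1→Shot 3) = (7608, 1534.8, -28380).
So ∂z/∂E = −n_x/n_z = 0.268076110 and ∂z/∂N = −n_y/n_z = 0.054080338.
Intercept c from Shot 1: 441.1 − 161739.16 − 295320.40 = −456618.46.
At (603366, 5461003): z_contact = 161748.01 + 295332.89 − 456618.46 = 462.44 m.
Depth below ground = 501.1 − 462.44 = 38.7 m.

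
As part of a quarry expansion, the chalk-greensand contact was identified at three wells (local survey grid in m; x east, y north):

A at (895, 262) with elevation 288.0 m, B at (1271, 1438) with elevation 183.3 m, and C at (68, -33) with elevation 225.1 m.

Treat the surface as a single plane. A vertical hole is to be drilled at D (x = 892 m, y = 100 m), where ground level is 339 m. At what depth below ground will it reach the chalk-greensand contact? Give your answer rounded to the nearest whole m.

31 m

Two edge vectors: A→B = (376, 1176, -104.7), A→C = (-827, -295, -62.9).
Normal n = (A→B) × (A→C) = (-104856.9, 110237.3, 861632).
So ∂z/∂x = −n_x/n_z = 0.12170 and ∂z/∂y = −n_y/n_z = −0.12794.
Intercept c from A: 288 − 108.92 + 33.52 = 212.60.
At (892, 100): z_contact = 108.6 − 12.8 + 212.60 = 308.4 m.
Depth below ground = 339 − 308.4 = 31 m.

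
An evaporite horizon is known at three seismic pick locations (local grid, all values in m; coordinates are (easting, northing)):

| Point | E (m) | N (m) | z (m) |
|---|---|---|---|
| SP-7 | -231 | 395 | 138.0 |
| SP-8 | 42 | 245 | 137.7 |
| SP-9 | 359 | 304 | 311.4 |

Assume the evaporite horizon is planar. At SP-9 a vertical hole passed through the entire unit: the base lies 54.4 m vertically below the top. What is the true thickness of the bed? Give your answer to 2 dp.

Let the plane be z = a·E + b·N + c.
SP-8−SP-7: 273a − 150b = −0.3;  SP-9−SP-7: 590a − 91b = 173.4.
Solving gives a = 0.40902, b = 0.74643.
|∇z| = √(a²+b²) = 0.85115, so dip δ = arctan(0.85115) = 40.40°.
True thickness = vertical thickness × cos δ = 54.4 × cos 40.40° = 41.43 m.

41.43 m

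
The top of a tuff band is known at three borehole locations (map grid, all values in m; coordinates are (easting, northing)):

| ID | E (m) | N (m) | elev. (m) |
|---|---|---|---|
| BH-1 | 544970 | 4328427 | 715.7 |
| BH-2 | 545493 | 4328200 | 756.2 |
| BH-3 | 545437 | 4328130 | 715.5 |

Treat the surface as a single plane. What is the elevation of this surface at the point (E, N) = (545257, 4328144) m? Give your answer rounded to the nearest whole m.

Two edge vectors: BH-1→BH-2 = (523, -227, 40.5), BH-1→BH-3 = (467, -297, -0.2).
Normal n = (BH-1→BH-2) × (BH-1→BH-3) = (12073.9, 19018.1, -49322).
So ∂z/∂E = −n_x/n_z = 0.24479745 and ∂z/∂N = −n_y/n_z = 0.38559061.
Intercept c from BH-1: 715.7 − 133407.27 − 1669000.80 = −1801692.37.
At (545257, 4328144): z = 133477.5 + 1668891.7 − 1801692.37 = 676.8 m.

677 m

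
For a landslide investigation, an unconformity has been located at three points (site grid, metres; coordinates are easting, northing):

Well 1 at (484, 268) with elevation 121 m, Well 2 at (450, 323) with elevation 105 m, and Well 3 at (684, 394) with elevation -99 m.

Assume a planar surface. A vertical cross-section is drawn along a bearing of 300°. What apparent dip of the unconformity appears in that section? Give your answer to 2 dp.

12.52°

Let the plane be z = a·easting + b·northing + c.
Well 2−Well 1: −34a + 55b = −16;  Well 3−Well 1: 200a + 126b = −220.
Solving gives a = −0.65977, b = −0.69877.
Unit vector along 300° is (sin 300°, cos 300°) = (-0.8660, 0.5000).
Slope in that direction = a·(-0.8660) + b·(0.5000) = 0.22200.
Apparent dip = arctan|0.22200| = 12.52° (true dip is 43.9°, so apparent ≤ true as expected).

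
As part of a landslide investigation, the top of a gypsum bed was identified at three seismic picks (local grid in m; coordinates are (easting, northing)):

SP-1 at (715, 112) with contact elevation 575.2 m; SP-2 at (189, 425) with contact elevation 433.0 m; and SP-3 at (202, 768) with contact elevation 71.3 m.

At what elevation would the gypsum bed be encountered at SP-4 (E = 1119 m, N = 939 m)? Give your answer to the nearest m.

Let the plane be z = a·E + b·N + c.
SP-2−SP-1: −526a + 313b = −142.2;  SP-3−SP-1: −513a + 656b = −503.9.
Solving gives a = −0.34928, b = −1.04128.
Then c = 575.2 − a·715 − b·112 = 941.56.
At (1119, 939): z = −390.8 − 977.8 + 941.56 = -427.0 m.

-427 m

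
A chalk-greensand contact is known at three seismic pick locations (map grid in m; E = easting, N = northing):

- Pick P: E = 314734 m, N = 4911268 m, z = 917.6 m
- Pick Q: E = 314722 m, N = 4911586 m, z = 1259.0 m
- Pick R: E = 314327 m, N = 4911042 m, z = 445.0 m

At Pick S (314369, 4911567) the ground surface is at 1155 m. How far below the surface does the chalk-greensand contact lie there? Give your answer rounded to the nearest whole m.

112 m

Let the plane be z = a·E + b·N + c.
Pick Q−Pick P: −12a + 318b = 341.4;  Pick R−Pick P: −407a − 226b = −472.6.
Solving gives a = 0.55343959, b = 1.09446942.
Then c = 917.6 − a·314734 − b·4911268 = −5548501.29.
At (314369, 4911567): z_contact = 173984.2 + 5375559.9 − 5548501.29 = 1042.8 m.
Depth below ground = 1155 − 1042.8 = 112 m.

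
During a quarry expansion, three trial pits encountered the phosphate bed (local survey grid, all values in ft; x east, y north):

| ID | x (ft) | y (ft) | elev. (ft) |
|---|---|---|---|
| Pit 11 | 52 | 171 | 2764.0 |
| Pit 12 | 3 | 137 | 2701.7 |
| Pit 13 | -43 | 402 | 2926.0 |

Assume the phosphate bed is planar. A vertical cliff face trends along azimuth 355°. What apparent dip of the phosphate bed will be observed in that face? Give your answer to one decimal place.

41.8°

Two edge vectors: Pit 11→Pit 12 = (-49, -34, -62.3), Pit 11→Pit 13 = (-95, 231, 162).
Normal n = (Pit 11→Pit 12) × (Pit 11→Pit 13) = (8883.3, 13856.5, -14549).
So ∂z/∂x = −n_x/n_z = 0.61058 and ∂z/∂y = −n_y/n_z = 0.95240.
Unit vector along 355° is (sin 355°, cos 355°) = (-0.0872, 0.9962).
Slope in that direction = a·(-0.0872) + b·(0.9962) = 0.89556.
Apparent dip = arctan|0.89556| = 41.8° (true dip is 48.5°, so apparent ≤ true as expected).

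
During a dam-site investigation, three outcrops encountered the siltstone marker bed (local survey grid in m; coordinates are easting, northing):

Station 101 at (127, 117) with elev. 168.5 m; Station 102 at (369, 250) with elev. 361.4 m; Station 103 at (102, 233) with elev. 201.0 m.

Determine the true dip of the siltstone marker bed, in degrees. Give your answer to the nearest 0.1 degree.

35.1°

Two edge vectors: Station 101→Station 102 = (242, 133, 192.9), Station 101→Station 103 = (-25, 116, 32.5).
Normal n = (Station 101→Station 102) × (Station 101→Station 103) = (-18053.9, -12687.5, 31397).
So ∂z/∂easting = −n_x/n_z = 0.57502 and ∂z/∂northing = −n_y/n_z = 0.40410.
Gradient magnitude |∇z| = √(a² + b²) = √(0.33065 + 0.16330) = 0.70281.
True dip = arctan(0.70281) = 35.1°, dipping toward SW (azimuth ≈ 235°).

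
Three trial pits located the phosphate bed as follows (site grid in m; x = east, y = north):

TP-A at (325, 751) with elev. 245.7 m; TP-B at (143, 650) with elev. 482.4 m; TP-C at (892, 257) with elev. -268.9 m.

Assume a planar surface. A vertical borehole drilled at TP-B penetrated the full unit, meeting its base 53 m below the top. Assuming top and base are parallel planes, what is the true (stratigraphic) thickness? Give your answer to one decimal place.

Let the plane be z = a·x + b·y + c.
TP-B−TP-A: −182a − 101b = 236.7;  TP-C−TP-A: 567a − 494b = −514.6.
Solving gives a = −1.14764, b = −0.27553.
|∇z| = √(a²+b²) = 1.18026, so dip δ = arctan(1.18026) = 49.73°.
True thickness = vertical thickness × cos δ = 53 × cos 49.73° = 34.3 m.

34.3 m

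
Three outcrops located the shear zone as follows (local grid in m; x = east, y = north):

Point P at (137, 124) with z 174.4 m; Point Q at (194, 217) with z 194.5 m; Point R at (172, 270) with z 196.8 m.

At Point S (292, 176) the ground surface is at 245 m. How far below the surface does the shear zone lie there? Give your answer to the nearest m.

Let the plane be z = a·x + b·y + c.
Point Q−Point P: 57a + 93b = 20.1;  Point R−Point P: 35a + 146b = 22.4.
Solving gives a = 0.16803, b = 0.11314.
Then c = 174.4 − a·137 − b·124 = 137.35.
At (292, 176): z_contact = 49.1 + 19.9 + 137.35 = 206.3 m.
Depth below ground = 245 − 206.3 = 39 m.

39 m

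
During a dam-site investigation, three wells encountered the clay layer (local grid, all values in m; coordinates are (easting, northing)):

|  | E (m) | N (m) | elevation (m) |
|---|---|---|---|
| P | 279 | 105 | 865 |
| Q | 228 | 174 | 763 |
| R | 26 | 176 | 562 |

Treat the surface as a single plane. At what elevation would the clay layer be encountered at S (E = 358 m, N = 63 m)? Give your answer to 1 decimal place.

Let the plane be z = a·E + b·N + c.
Q−P: −51a + 69b = −102;  R−P: −253a + 71b = −303.
Solving gives a = 0.98764, b = −0.74827.
Then c = 865 − a·279 − b·105 = 668.02.
At (358, 63): z = 353.6 − 47.1 + 668.02 = 974.5 m.

974.5 m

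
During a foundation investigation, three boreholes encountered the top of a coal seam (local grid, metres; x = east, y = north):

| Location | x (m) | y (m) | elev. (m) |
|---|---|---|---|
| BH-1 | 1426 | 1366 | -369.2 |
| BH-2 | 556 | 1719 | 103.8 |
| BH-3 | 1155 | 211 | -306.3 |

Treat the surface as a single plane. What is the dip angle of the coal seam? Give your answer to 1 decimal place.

Let the plane be z = a·x + b·y + c.
BH-2−BH-1: −870a + 353b = 473;  BH-3−BH-1: −271a − 1155b = 62.9.
Solving gives a = −0.51659, b = 0.06675.
Gradient magnitude |∇z| = √(a² + b²) = √(0.26687 + 0.00446) = 0.52089.
True dip = arctan(0.52089) = 27.5°, dipping toward E (azimuth ≈ 097°).

27.5°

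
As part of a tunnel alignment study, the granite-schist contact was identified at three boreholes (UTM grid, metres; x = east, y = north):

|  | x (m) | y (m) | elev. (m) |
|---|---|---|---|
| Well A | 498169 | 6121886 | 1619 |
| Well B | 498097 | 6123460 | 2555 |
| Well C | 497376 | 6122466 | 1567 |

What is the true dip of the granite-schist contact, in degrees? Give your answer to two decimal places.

38.89°

Let the plane be z = a·x + b·y + c.
Well B−Well A: −72a + 1574b = 936;  Well C−Well A: −793a + 580b = −52.
Solving gives a = 0.51784, b = 0.61835.
Gradient magnitude |∇z| = √(a² + b²) = √(0.26815 + 0.38236) = 0.80654.
True dip = arctan(0.80654) = 38.89°, dipping toward SW (azimuth ≈ 220°).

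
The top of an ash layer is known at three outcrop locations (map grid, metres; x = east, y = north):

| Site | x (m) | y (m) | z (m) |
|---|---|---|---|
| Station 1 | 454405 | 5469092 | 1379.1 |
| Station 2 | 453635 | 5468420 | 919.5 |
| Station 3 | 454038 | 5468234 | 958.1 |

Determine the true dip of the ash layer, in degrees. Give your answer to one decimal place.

24.8°

Let the plane be z = a·x + b·y + c.
Station 2−Station 1: −770a − 672b = −459.6;  Station 3−Station 1: −367a − 858b = −421.
Solving gives a = 0.26912, b = 0.37556.
Gradient magnitude |∇z| = √(a² + b²) = √(0.07242 + 0.14105) = 0.46203.
True dip = arctan(0.46203) = 24.8°, dipping toward SW (azimuth ≈ 216°).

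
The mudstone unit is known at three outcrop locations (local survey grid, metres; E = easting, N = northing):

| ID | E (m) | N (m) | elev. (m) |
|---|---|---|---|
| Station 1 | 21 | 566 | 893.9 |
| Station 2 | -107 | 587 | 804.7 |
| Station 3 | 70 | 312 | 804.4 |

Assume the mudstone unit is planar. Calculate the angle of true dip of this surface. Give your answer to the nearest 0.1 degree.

42.8°

Let the plane be z = a·E + b·N + c.
Station 2−Station 1: −128a + 21b = −89.2;  Station 3−Station 1: 49a − 254b = −89.5.
Solving gives a = 0.77935, b = 0.50271.
Gradient magnitude |∇z| = √(a² + b²) = √(0.60739 + 0.25272) = 0.92742.
True dip = arctan(0.92742) = 42.8°, dipping toward WSW (azimuth ≈ 237°).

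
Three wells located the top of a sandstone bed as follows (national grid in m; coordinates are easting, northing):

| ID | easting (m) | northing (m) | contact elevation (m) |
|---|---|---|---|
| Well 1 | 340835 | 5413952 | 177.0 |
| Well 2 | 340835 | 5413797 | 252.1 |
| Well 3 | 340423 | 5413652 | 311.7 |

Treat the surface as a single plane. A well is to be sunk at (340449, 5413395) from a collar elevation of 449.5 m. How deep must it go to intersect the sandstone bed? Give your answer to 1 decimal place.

Let the plane be z = a·easting + b·northing + c.
Well 2−Well 1: 0a − 155b = 75.1;  Well 3−Well 1: −412a − 300b = 134.7.
Solving gives a = 0.025861259, b = −0.484516129.
Then c = 177 − a·340835 − b·5413952 = 2614509.64.
At (340449, 5413395): z_contact = 8804.44 − 2622877.19 + 2614509.64 = 436.89 m.
Depth below ground = 449.5 − 436.89 = 12.6 m.

12.6 m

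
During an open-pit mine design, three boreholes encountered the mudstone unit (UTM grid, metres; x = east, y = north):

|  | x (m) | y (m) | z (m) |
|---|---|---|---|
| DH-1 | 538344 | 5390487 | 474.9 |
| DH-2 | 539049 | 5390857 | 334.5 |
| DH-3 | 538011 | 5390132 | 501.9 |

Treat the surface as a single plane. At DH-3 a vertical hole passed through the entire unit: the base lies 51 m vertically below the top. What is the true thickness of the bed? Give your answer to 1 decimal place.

Two edge vectors: DH-1→DH-2 = (705, 370, -140.4), DH-1→DH-3 = (-333, -355, 27).
Normal n = (DH-1→DH-2) × (DH-1→DH-3) = (-39852, 27718.2, -127065).
So ∂z/∂x = −n_x/n_z = −0.31363 and ∂z/∂y = −n_y/n_z = 0.21814.
|∇z| = √(a²+b²) = 0.38204, so dip δ = arctan(0.38204) = 20.91°.
True thickness = vertical thickness × cos δ = 51 × cos 20.91° = 47.6 m.

47.6 m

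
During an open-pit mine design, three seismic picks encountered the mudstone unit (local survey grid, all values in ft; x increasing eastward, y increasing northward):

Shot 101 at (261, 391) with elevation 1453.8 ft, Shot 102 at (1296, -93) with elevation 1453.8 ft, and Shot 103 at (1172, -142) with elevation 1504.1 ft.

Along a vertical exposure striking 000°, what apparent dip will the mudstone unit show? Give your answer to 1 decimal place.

Let the plane be z = a·x + b·y + c.
Shot 102−Shot 101: 1035a − 484b = 0;  Shot 103−Shot 101: 911a − 533b = 50.3.
Solving gives a = −0.21986, b = −0.47015.
Unit vector along 000° is (sin 0°, cos 0°) = (0.0000, 1.0000).
Slope in that direction = a·(0.0000) + b·(1.0000) = −0.47015.
Apparent dip = arctan|0.47015| = 25.2° (true dip is 27.4°, so apparent ≤ true as expected).

25.2°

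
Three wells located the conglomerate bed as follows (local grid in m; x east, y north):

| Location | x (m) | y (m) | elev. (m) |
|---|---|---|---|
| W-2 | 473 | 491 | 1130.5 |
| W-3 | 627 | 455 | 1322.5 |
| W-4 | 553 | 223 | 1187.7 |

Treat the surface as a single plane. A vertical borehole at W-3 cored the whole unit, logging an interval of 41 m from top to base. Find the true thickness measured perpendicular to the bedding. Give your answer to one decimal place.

25.0 m

Two edge vectors: W-2→W-3 = (154, -36, 192), W-2→W-4 = (80, -268, 57.2).
Normal n = (W-2→W-3) × (W-2→W-4) = (49396.8, 6551.2, -38392).
So ∂z/∂x = −n_x/n_z = 1.28664 and ∂z/∂y = −n_y/n_z = 0.17064.
|∇z| = √(a²+b²) = 1.29791, so dip δ = arctan(1.29791) = 52.39°.
True thickness = vertical thickness × cos δ = 41 × cos 52.39° = 25.0 m.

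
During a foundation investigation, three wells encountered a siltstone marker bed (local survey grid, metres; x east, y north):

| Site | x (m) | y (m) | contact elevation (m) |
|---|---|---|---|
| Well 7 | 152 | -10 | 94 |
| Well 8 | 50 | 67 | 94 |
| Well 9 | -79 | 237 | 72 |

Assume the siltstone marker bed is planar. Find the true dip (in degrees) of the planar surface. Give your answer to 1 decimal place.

20.8°

Two edge vectors: Well 7→Well 8 = (-102, 77, 0), Well 7→Well 9 = (-231, 247, -22).
Normal n = (Well 7→Well 8) × (Well 7→Well 9) = (-1694, -2244, -7407).
So ∂z/∂x = −n_x/n_z = −0.22870 and ∂z/∂y = −n_y/n_z = −0.30296.
Gradient magnitude |∇z| = √(a² + b²) = √(0.05230 + 0.09178) = 0.37959.
True dip = arctan(0.37959) = 20.8°, dipping toward NE (azimuth ≈ 037°).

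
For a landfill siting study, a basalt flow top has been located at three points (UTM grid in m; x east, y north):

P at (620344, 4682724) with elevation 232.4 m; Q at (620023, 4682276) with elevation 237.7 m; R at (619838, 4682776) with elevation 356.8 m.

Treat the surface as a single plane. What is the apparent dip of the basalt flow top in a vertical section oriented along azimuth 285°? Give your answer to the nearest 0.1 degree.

Let the plane be z = a·x + b·y + c.
Q−P: −321a − 448b = 5.3;  R−P: −506a + 52b = 124.4.
Solving gives a = −0.23012, b = 0.15306.
Unit vector along 285° is (sin 285°, cos 285°) = (-0.9659, 0.2588).
Slope in that direction = a·(-0.9659) + b·(0.2588) = 0.26189.
Apparent dip = arctan|0.26189| = 14.7° (true dip is 15.4°, so apparent ≤ true as expected).

14.7°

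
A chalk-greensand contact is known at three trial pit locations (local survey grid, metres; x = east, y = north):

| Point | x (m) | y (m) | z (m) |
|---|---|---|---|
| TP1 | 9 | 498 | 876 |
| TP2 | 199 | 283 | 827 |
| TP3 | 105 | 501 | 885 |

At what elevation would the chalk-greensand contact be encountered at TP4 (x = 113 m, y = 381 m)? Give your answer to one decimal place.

849.4 m

Let the plane be z = a·x + b·y + c.
TP2−TP1: 190a − 215b = −49;  TP3−TP1: 96a + 3b = 9.
Solving gives a = 0.08430, b = 0.30240.
Then c = 876 − a·9 − b·498 = 724.64.
At (113, 381): z = 9.5 + 115.2 + 724.64 = 849.4 m.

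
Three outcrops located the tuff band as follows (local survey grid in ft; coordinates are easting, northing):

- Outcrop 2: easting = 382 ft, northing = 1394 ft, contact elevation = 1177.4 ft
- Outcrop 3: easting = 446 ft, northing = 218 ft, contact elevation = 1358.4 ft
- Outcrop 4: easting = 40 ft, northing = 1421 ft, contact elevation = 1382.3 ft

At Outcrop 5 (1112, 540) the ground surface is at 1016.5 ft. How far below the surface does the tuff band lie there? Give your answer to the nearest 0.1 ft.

127.3 ft

Two edge vectors: Outcrop 2→Outcrop 3 = (64, -1176, 181), Outcrop 2→Outcrop 4 = (-342, 27, 204.9).
Normal n = (Outcrop 2→Outcrop 3) × (Outcrop 2→Outcrop 4) = (-245849.4, -75015.6, -400464).
So ∂z/∂easting = −n_x/n_z = −0.613911 and ∂z/∂northing = −n_y/n_z = −0.187322.
Intercept c from Outcrop 2: 1177.4 + 234.51 + 261.13 = 1673.04.
At (1112, 540): z_contact = −682.67 − 101.15 + 1673.04 = 889.22 ft.
Depth below ground = 1016.5 − 889.22 = 127.3 ft.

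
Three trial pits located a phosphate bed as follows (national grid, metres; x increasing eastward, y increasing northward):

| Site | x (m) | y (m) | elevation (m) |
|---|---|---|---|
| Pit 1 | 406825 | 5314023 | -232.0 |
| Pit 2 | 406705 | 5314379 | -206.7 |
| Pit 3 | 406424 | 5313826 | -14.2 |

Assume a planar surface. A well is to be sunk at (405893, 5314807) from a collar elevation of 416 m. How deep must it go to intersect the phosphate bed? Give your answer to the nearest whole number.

261 m

Two edge vectors: Pit 1→Pit 2 = (-120, 356, 25.3), Pit 1→Pit 3 = (-401, -197, 217.8).
Normal n = (Pit 1→Pit 2) × (Pit 1→Pit 3) = (82520.9, 15990.7, 166396).
So ∂z/∂x = −n_x/n_z = −0.49593079 and ∂z/∂y = −n_y/n_z = −0.09610027.
Intercept c from Pit 1: -232 + 201757.04 + 510679.03 = 712204.07.
At (405893, 5314807): z_contact = −201294.8 − 510754.4 + 712204.07 = 154.9 m.
Depth below ground = 416 − 154.9 = 261 m.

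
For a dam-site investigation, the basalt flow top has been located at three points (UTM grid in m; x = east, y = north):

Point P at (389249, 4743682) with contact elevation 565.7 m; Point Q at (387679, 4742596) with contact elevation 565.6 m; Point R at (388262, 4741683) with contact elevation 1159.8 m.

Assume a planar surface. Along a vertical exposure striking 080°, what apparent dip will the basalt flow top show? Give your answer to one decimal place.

12.9°

Let the plane be z = a·x + b·y + c.
Point Q−Point P: −1570a − 1086b = −0.1;  Point R−Point P: −987a − 1999b = 594.1.
Solving gives a = 0.31230, b = −0.45140.
Unit vector along 080° is (sin 80°, cos 80°) = (0.9848, 0.1736).
Slope in that direction = a·(0.9848) + b·(0.1736) = 0.22918.
Apparent dip = arctan|0.22918| = 12.9° (true dip is 28.8°, so apparent ≤ true as expected).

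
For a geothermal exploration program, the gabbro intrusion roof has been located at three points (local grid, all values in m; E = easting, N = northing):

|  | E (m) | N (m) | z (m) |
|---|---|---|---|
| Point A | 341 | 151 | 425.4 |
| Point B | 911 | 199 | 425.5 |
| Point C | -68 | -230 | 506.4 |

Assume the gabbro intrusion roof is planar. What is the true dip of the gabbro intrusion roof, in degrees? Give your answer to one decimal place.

13.2°

Two edge vectors: Point A→Point B = (570, 48, 0.1), Point A→Point C = (-409, -381, 81).
Normal n = (Point A→Point B) × (Point A→Point C) = (3926.1, -46210.9, -197538).
So ∂z/∂E = −n_x/n_z = 0.01988 and ∂z/∂N = −n_y/n_z = −0.23393.
Gradient magnitude |∇z| = √(a² + b²) = √(0.00040 + 0.05473) = 0.23478.
True dip = arctan(0.23478) = 13.2°, dipping toward N (azimuth ≈ 355°).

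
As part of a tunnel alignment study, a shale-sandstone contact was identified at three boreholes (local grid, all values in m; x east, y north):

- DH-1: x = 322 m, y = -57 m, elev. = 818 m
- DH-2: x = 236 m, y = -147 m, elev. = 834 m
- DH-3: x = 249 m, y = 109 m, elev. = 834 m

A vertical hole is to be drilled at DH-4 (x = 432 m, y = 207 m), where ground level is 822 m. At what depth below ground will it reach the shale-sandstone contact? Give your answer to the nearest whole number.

Two edge vectors: DH-1→DH-2 = (-86, -90, 16), DH-1→DH-3 = (-73, 166, 16).
Normal n = (DH-1→DH-2) × (DH-1→DH-3) = (-4096, 208, -20846).
So ∂z/∂x = −n_x/n_z = −0.19649 and ∂z/∂y = −n_y/n_z = 0.00998.
Intercept c from DH-1: 818 + 63.27 + 0.57 = 881.84.
At (432, 207): z_contact = −84.9 + 2.1 + 881.84 = 799.0 m.
Depth below ground = 822 − 799.0 = 23 m.

23 m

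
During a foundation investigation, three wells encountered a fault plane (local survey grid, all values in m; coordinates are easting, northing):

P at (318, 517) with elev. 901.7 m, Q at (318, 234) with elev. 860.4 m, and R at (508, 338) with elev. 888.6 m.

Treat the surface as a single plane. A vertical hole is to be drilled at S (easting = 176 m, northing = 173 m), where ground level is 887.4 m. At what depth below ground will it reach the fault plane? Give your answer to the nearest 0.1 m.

45.6 m

Two edge vectors: P→Q = (0, -283, -41.3), P→R = (190, -179, -13.1).
Normal n = (P→Q) × (P→R) = (-3685.4, -7847, 53770).
So ∂z/∂easting = −n_x/n_z = 0.06854 and ∂z/∂northing = −n_y/n_z = 0.14594.
Intercept c from P: 901.7 − 21.80 − 75.45 = 804.46.
At (176, 173): z_contact = 12.06 + 25.25 + 804.46 = 841.77 m.
Depth below ground = 887.4 − 841.77 = 45.6 m.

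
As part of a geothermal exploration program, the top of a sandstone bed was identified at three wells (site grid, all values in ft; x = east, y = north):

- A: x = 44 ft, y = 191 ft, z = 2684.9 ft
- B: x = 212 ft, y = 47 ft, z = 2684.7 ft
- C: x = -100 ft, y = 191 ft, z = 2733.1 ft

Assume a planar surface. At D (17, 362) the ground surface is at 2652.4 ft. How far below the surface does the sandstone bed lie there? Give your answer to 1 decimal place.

25.0 ft

Two edge vectors: A→B = (168, -144, -0.2), A→C = (-144, 0, 48.2).
Normal n = (A→B) × (A→C) = (-6940.8, -8068.8, -20736).
So ∂z/∂x = −n_x/n_z = −0.33472 and ∂z/∂y = −n_y/n_z = −0.38912.
Intercept c from A: 2684.9 + 14.73 + 74.32 = 2773.95.
At (17, 362): z_contact = −5.69 − 140.86 + 2773.95 = 2627.40 ft.
Depth below ground = 2652.4 − 2627.40 = 25.0 ft.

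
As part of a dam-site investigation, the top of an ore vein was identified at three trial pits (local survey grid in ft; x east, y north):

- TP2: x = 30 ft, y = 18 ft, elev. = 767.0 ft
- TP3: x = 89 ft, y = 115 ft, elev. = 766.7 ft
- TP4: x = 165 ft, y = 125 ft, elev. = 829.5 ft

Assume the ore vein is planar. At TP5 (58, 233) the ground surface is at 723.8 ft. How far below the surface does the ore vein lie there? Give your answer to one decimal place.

Let the plane be z = a·x + b·y + c.
TP3−TP2: 59a + 97b = −0.3;  TP4−TP2: 135a + 107b = 62.5.
Solving gives a = 0.89864, b = −0.54969.
Then c = 767 − a·30 − b·18 = 749.94.
At (58, 233): z_contact = 52.12 − 128.08 + 749.94 = 673.98 ft.
Depth below ground = 723.8 − 673.98 = 49.8 ft.

49.8 ft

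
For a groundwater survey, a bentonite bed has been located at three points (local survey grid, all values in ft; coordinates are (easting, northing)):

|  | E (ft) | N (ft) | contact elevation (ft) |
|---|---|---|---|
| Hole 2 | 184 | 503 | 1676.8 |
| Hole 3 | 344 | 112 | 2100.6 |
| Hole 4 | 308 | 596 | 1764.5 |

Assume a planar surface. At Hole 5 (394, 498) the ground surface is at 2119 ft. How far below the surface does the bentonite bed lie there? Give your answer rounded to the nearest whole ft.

195 ft

Two edge vectors: Hole 2→Hole 3 = (160, -391, 423.8), Hole 2→Hole 4 = (124, 93, 87.7).
Normal n = (Hole 2→Hole 3) × (Hole 2→Hole 4) = (-73704.1, 38519.2, 63364).
So ∂z/∂E = −n_x/n_z = 1.16319 and ∂z/∂N = −n_y/n_z = −0.60790.
Intercept c from Hole 2: 1676.8 − 214.03 + 305.78 = 1768.55.
At (394, 498): z_contact = 458.3 − 302.7 + 1768.55 = 1924.1 ft.
Depth below ground = 2119 − 1924.1 = 195 ft.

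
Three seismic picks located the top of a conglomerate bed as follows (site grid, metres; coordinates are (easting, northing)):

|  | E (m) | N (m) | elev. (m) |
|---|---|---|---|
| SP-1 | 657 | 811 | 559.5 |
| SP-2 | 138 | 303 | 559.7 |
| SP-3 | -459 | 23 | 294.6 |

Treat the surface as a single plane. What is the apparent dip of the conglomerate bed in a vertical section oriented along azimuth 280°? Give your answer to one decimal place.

44.8°

Two edge vectors: SP-1→SP-2 = (-519, -508, 0.2), SP-1→SP-3 = (-1116, -788, -264.9).
Normal n = (SP-1→SP-2) × (SP-1→SP-3) = (134726.8, -137706.3, -157956).
So ∂z/∂E = −n_x/n_z = 0.85294 and ∂z/∂N = −n_y/n_z = −0.87180.
Unit vector along 280° is (sin 280°, cos 280°) = (-0.9848, 0.1736).
Slope in that direction = a·(-0.9848) + b·(0.1736) = −0.99137.
Apparent dip = arctan|0.99137| = 44.8° (true dip is 50.7°, so apparent ≤ true as expected).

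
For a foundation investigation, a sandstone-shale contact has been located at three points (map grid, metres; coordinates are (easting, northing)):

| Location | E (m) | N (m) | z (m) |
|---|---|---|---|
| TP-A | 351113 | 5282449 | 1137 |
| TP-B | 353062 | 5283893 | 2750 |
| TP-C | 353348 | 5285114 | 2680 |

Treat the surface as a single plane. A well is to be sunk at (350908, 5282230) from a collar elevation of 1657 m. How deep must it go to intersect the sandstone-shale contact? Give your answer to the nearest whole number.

Let the plane be z = a·E + b·N + c.
TP-B−TP-A: 1949a + 1444b = 1613;  TP-C−TP-A: 2235a + 2665b = 1543.
Solving gives a = 1.05278163, b = −0.30392756.
Then c = 1137 − a·351113 − b·5282449 = 1236973.50.
At (350908, 5282230): z_contact = 369429.5 − 1605415.3 + 1236973.50 = 987.7 m.
Depth below ground = 1657 − 987.7 = 669 m.

669 m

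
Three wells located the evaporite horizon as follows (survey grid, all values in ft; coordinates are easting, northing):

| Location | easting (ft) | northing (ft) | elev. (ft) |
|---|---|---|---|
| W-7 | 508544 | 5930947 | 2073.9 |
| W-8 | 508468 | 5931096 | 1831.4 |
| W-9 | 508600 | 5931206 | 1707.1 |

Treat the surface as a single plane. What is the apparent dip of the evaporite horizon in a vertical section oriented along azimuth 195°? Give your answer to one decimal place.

53.5°

Two edge vectors: W-7→W-8 = (-76, 149, -242.5), W-7→W-9 = (56, 259, -366.8).
Normal n = (W-7→W-8) × (W-7→W-9) = (8154.3, -41456.8, -28028).
So ∂z/∂easting = −n_x/n_z = 0.29093 and ∂z/∂northing = −n_y/n_z = −1.47912.
Unit vector along 195° is (sin 195°, cos 195°) = (-0.2588, -0.9659).
Slope in that direction = a·(-0.2588) + b·(-0.9659) = 1.35342.
Apparent dip = arctan|1.35342| = 53.5° (true dip is 56.4°, so apparent ≤ true as expected).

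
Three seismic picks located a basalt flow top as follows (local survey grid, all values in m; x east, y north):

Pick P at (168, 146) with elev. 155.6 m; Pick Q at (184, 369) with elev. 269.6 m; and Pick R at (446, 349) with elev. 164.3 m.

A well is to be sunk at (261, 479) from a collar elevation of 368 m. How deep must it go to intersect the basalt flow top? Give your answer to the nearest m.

67 m

Let the plane be z = a·x + b·y + c.
Pick Q−Pick P: 16a + 223b = 114;  Pick R−Pick P: 278a + 203b = 8.7.
Solving gives a = −0.36091, b = 0.53711.
Then c = 155.6 − a·168 − b·146 = 137.82.
At (261, 479): z_contact = −94.2 + 257.3 + 137.82 = 300.9 m.
Depth below ground = 368 − 300.9 = 67 m.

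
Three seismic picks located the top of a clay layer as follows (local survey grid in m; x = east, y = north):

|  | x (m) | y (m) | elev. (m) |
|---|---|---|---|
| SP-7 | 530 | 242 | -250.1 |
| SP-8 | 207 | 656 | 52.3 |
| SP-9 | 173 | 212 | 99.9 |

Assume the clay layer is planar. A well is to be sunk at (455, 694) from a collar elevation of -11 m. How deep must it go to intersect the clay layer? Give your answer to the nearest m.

180 m

Two edge vectors: SP-7→SP-8 = (-323, 414, 302.4), SP-7→SP-9 = (-357, -30, 350).
Normal n = (SP-7→SP-8) × (SP-7→SP-9) = (153972, 5093.2, 157488).
So ∂z/∂x = −n_x/n_z = −0.97767 and ∂z/∂y = −n_y/n_z = −0.03234.
Intercept c from SP-7: -250.1 + 518.17 + 7.83 = 275.89.
At (455, 694): z_contact = −444.8 − 22.4 + 275.89 = -191.4 m.
Depth below ground = -11 − (-191.4) = 180 m.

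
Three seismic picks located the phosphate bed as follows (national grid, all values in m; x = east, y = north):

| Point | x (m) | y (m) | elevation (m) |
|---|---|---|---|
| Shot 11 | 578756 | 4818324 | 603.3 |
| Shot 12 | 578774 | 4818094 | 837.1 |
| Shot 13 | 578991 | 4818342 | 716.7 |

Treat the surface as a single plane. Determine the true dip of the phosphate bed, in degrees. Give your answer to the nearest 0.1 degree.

Two edge vectors: Shot 11→Shot 12 = (18, -230, 233.8), Shot 11→Shot 13 = (235, 18, 113.4).
Normal n = (Shot 11→Shot 12) × (Shot 11→Shot 13) = (-30290.4, 52901.8, 54374).
So ∂z/∂x = −n_x/n_z = 0.55708 and ∂z/∂y = −n_y/n_z = −0.97292.
Gradient magnitude |∇z| = √(a² + b²) = √(0.31033 + 0.94658) = 1.12112.
True dip = arctan(1.12112) = 48.3°, dipping toward NNW (azimuth ≈ 330°).

48.3°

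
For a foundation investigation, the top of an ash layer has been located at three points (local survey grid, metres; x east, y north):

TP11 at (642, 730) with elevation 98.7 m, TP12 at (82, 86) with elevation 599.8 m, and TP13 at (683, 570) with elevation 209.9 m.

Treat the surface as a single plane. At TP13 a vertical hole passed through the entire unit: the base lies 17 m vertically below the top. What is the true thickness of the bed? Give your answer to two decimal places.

13.81 m

Let the plane be z = a·x + b·y + c.
TP12−TP11: −560a − 644b = 501.1;  TP13−TP11: 41a − 160b = 111.2.
Solving gives a = −0.07382, b = −0.71392.
|∇z| = √(a²+b²) = 0.71772, so dip δ = arctan(0.71772) = 35.67°.
True thickness = vertical thickness × cos δ = 17 × cos 35.67° = 13.81 m.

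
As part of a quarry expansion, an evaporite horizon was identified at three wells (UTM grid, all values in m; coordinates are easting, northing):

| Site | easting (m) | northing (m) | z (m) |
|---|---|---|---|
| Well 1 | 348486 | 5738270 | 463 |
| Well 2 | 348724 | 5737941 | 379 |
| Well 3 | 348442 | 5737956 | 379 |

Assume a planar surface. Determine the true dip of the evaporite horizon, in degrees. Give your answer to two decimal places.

14.89°

Let the plane be z = a·easting + b·northing + c.
Well 2−Well 1: 238a − 329b = −84;  Well 3−Well 1: −44a − 314b = −84.
Solving gives a = 0.01412, b = 0.26554.
Gradient magnitude |∇z| = √(a² + b²) = √(0.00020 + 0.07051) = 0.26591.
True dip = arctan(0.26591) = 14.89°, dipping toward S (azimuth ≈ 183°).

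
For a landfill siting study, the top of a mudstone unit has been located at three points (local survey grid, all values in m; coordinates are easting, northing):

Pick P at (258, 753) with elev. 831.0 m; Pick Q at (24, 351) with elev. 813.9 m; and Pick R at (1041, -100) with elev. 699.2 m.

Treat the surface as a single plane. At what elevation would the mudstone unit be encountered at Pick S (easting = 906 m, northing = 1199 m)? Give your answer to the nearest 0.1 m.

821.0 m

Two edge vectors: Pick P→Pick Q = (-234, -402, -17.1), Pick P→Pick R = (783, -853, -131.8).
Normal n = (Pick P→Pick Q) × (Pick P→Pick R) = (38397.3, -44230.5, 514368).
So ∂z/∂easting = −n_x/n_z = −0.074649 and ∂z/∂northing = −n_y/n_z = 0.085990.
Intercept c from Pick P: 831 + 19.26 − 64.75 = 785.51.
At (906, 1199): z = −67.6 + 103.1 + 785.51 = 821.0 m.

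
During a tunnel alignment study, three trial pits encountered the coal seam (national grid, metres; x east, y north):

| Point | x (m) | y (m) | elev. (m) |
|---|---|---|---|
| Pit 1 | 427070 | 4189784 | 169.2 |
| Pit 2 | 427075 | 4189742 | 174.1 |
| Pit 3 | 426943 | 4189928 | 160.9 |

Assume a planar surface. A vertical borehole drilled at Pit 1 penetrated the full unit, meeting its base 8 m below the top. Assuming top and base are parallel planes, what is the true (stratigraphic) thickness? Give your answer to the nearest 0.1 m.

Let the plane be z = a·x + b·y + c.
Pit 2−Pit 1: 5a − 42b = 4.9;  Pit 3−Pit 1: −127a + 144b = −8.3.
Solving gives a = −0.07737, b = −0.12588.
|∇z| = √(a²+b²) = 0.14776, so dip δ = arctan(0.14776) = 8.40°.
True thickness = vertical thickness × cos δ = 8 × cos 8.40° = 7.9 m.

7.9 m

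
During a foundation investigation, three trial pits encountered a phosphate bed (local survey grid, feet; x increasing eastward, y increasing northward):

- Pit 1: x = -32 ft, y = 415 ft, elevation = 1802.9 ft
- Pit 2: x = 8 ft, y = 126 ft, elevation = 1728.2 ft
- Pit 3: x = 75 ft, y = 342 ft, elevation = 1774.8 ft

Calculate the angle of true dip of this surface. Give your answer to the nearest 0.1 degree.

14.7°

Let the plane be z = a·x + b·y + c.
Pit 2−Pit 1: 40a − 289b = −74.7;  Pit 3−Pit 1: 107a − 73b = −28.1.
Solving gives a = −0.09527, b = 0.24529.
Gradient magnitude |∇z| = √(a² + b²) = √(0.00908 + 0.06017) = 0.26314.
True dip = arctan(0.26314) = 14.7°, dipping toward SSE (azimuth ≈ 159°).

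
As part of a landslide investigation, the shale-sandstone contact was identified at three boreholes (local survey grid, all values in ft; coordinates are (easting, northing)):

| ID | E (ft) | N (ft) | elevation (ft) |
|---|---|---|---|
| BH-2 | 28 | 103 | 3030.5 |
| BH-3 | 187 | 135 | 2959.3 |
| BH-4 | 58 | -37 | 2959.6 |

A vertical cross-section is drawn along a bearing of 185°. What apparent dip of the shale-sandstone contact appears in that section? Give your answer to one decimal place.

19.1°

Two edge vectors: BH-2→BH-3 = (159, 32, -71.2), BH-2→BH-4 = (30, -140, -70.9).
Normal n = (BH-2→BH-3) × (BH-2→BH-4) = (-12236.8, 9137.1, -23220).
So ∂z/∂E = −n_x/n_z = −0.52699 and ∂z/∂N = −n_y/n_z = 0.39350.
Unit vector along 185° is (sin 185°, cos 185°) = (-0.0872, -0.9962).
Slope in that direction = a·(-0.0872) + b·(-0.9962) = −0.34607.
Apparent dip = arctan|0.34607| = 19.1° (true dip is 33.3°, so apparent ≤ true as expected).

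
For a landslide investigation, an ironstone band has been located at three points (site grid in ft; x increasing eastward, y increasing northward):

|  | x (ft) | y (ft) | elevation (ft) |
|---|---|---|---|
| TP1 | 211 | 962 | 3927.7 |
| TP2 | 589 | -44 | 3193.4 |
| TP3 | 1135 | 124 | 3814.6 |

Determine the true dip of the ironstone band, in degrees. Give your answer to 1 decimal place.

Let the plane be z = a·x + b·y + c.
TP2−TP1: 378a − 1006b = −734.3;  TP3−TP1: 924a − 838b = −113.1.
Solving gives a = 0.81851, b = 1.03747.
Gradient magnitude |∇z| = √(a² + b²) = √(0.66995 + 1.07635) = 1.32148.
True dip = arctan(1.32148) = 52.9°, dipping toward SW (azimuth ≈ 218°).

52.9°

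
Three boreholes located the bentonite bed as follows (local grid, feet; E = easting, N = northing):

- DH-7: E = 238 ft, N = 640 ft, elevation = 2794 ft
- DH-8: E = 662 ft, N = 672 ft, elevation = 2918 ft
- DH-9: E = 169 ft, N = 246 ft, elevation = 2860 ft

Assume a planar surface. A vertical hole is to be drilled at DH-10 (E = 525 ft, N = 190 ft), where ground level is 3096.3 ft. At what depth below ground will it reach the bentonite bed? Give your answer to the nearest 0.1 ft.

Two edge vectors: DH-7→DH-8 = (424, 32, 124), DH-7→DH-9 = (-69, -394, 66).
Normal n = (DH-7→DH-8) × (DH-7→DH-9) = (50968, -36540, -164848).
So ∂z/∂E = −n_x/n_z = 0.30918 and ∂z/∂N = −n_y/n_z = −0.22166.
Intercept c from DH-7: 2794 − 73.59 + 141.86 = 2862.28.
At (525, 190): z_contact = 162.32 − 42.12 + 2862.28 = 2982.48 ft.
Depth below ground = 3096.3 − 2982.48 = 113.8 ft.

113.8 ft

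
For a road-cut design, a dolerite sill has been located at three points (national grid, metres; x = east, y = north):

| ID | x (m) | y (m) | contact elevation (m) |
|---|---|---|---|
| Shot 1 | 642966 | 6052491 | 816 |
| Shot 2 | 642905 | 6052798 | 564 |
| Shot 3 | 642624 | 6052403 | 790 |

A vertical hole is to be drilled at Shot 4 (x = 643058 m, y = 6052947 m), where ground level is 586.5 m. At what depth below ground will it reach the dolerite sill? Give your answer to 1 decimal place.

94.9 m

Let the plane be z = a·x + b·y + c.
Shot 2−Shot 1: −61a + 307b = −252;  Shot 3−Shot 1: −342a − 88b = −26.
Solving gives a = 0.273264348, b = −0.766550081.
Then c = 816 − a·642966 − b·6052491 = 4464653.78.
At (643058, 6052947): z_contact = 175724.83 − 4639887.01 + 4464653.78 = 491.59 m.
Depth below ground = 586.5 − 491.59 = 94.9 m.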